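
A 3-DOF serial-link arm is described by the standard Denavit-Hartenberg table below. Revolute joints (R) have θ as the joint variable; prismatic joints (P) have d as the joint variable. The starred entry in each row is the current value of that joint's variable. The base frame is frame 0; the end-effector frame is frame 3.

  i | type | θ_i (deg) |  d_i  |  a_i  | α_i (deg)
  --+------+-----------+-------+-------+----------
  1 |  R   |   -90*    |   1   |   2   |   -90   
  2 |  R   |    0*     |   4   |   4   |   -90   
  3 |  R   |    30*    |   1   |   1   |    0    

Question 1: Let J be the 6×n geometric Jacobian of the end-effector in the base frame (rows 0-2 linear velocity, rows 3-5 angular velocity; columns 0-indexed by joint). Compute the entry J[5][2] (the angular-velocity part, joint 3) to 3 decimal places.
axis z_2 = (0.0000,0.0000,-1.0000); lever o_n−o_2 = (-0.5000,-0.8660,-1.0000)
cross product → J_v[:, 2] = (-0.8660,0.5000,-0.0000)
J_ω[:, 2] = z_2
entry J[5][2] = -1.0000

-1.000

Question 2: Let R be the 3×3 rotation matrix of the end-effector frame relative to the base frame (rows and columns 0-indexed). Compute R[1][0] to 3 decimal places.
-0.866

End-effector x-axis (col 0 of R) = (-0.5000,-0.8660,-0.0000)
R[1][0] = -0.8660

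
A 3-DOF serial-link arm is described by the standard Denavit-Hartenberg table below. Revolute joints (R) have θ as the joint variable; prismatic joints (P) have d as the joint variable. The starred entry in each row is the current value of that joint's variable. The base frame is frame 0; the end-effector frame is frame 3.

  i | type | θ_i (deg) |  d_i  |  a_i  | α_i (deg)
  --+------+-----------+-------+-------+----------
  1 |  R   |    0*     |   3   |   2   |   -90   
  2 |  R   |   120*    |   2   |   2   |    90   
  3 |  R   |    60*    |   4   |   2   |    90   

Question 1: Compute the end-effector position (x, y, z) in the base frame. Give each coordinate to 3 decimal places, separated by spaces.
after link 1: o_1 = (2.0000, 0.0000, 3.0000)
after link 2: o_2 = (1.0000, 2.0000, 1.2679)
after link 3: o_3 = (3.9641, 3.7321, -1.5981)

3.964 3.732 -1.598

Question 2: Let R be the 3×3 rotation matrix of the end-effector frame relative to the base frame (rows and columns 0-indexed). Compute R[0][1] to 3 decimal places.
0.866

End-effector y-axis (col 1 of R) = (0.8660,0.0000,-0.5000)
R[0][1] = 0.8660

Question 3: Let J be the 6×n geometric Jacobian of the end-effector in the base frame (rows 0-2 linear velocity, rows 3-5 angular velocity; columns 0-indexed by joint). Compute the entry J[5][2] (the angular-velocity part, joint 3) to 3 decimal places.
-0.500

axis z_2 = (0.8660,0.0000,-0.5000); lever o_n−o_2 = (2.9641,1.7321,-2.8660)
cross product → J_v[:, 2] = (0.8660,1.0000,1.5000)
J_ω[:, 2] = z_2
entry J[5][2] = -0.5000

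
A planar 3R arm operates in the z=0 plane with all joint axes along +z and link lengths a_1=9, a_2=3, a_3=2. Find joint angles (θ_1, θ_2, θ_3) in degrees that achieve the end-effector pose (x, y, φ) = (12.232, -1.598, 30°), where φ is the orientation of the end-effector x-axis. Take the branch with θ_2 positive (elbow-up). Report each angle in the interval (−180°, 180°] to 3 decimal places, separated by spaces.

wrist centre = target − a_3·(cos φ, sin φ) = (10.4999, -2.5980)
cos θ_2 = (116.9985−9²−3²)/(2·9·3) = 0.5000; θ_2 = 60.0018° (elbow-up)
β = atan2(-2.5980,10.4999) = -13.8976°; ψ = atan2(2.5981,10.4999) = 13.8982°
θ_1 = β − ψ = -27.7958°
θ_3 = φ − θ_1 − θ_2 = -2.2060° (wrapped to (-180°,180°])

-27.796 60.002 -2.206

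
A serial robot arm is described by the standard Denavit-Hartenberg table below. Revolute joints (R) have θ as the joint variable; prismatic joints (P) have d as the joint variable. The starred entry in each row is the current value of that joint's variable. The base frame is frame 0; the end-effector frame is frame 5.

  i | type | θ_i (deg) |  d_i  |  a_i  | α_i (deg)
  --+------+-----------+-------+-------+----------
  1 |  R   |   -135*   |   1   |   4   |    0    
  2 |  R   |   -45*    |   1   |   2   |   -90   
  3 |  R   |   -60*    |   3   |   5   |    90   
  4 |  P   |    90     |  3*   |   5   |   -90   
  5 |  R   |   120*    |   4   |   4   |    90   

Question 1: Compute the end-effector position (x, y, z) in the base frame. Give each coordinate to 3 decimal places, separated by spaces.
-5.730 -8.828 2.634

after link 1: o_1 = (-2.8284, -2.8284, 1.0000)
after link 2: o_2 = (-4.8284, -2.8284, 2.0000)
after link 3: o_3 = (-7.3284, -5.8284, 6.3301)
after link 4: o_4 = (-4.7304, -10.8284, 7.8301)
after link 5: o_5 = (-5.7304, -8.8284, 2.6340)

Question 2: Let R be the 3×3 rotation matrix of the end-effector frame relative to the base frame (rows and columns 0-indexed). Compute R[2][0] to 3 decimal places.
End-effector x-axis (col 0 of R) = (-0.7500,0.5000,-0.4330)
R[2][0] = -0.4330

-0.433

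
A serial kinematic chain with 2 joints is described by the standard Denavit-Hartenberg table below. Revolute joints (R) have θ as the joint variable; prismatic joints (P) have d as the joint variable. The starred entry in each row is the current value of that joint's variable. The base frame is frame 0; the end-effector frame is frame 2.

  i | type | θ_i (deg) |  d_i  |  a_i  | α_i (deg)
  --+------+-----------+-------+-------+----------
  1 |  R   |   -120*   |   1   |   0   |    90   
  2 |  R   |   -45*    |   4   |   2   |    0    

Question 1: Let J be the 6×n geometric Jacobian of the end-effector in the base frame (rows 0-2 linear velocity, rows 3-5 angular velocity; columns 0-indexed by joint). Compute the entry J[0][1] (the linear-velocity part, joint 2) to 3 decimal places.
-0.707

axis z_1 = (-0.8660,0.5000,0.0000); lever o_n−o_1 = (-4.1712,0.7753,-1.4142)
cross product → J_v[:, 1] = (-0.7071,-1.2247,1.4142)
J_ω[:, 1] = z_1
entry J[0][1] = -0.7071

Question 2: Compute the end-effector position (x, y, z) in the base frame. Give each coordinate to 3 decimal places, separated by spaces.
-4.171 0.775 -0.414

after link 1: o_1 = (0.0000, 0.0000, 1.0000)
after link 2: o_2 = (-4.1712, 0.7753, -0.4142)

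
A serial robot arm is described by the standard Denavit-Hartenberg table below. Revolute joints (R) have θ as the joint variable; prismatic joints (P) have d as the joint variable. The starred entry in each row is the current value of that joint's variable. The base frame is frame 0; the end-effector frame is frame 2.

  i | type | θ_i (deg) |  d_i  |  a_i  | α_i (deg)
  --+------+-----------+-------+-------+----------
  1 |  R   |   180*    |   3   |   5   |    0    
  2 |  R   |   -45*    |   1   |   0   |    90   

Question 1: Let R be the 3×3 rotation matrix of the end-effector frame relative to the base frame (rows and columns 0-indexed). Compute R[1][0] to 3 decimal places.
0.707

End-effector x-axis (col 0 of R) = (-0.7071,0.7071,0.0000)
R[1][0] = 0.7071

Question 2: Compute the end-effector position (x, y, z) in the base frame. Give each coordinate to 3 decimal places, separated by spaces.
-5.000 0.000 4.000

after link 1: o_1 = (-5.0000, 0.0000, 3.0000)
after link 2: o_2 = (-5.0000, 0.0000, 4.0000)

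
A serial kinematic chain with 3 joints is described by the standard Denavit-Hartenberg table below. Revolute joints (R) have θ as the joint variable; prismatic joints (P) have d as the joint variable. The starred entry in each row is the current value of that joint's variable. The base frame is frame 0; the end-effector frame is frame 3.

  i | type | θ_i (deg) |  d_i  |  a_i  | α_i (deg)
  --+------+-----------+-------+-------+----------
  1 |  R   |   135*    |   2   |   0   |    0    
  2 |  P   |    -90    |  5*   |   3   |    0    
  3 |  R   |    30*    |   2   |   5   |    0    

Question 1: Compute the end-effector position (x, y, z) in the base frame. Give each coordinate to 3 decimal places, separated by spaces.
3.415 6.951 9.000

after link 1: o_1 = (0.0000, 0.0000, 2.0000)
after link 2: o_2 = (2.1213, 2.1213, 7.0000)
after link 3: o_3 = (3.4154, 6.9509, 9.0000)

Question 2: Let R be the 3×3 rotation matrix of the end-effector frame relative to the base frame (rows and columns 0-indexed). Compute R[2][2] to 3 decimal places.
End-effector z-axis (col 2 of R) = (0.0000,0.0000,1.0000)
R[2][2] = 1.0000

1.000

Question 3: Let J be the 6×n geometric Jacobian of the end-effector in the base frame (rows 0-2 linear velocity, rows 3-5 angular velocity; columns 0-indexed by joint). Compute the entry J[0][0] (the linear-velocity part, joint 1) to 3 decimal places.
-6.951

axis z_0 = ẑ; lever o_n−o_0 = (3.4154,6.9509,9.0000)
cross product → J_v[:, 0] = (-6.9509,3.4154,0.0000)
J_ω[:, 0] = z_0
entry J[0][0] = -6.9509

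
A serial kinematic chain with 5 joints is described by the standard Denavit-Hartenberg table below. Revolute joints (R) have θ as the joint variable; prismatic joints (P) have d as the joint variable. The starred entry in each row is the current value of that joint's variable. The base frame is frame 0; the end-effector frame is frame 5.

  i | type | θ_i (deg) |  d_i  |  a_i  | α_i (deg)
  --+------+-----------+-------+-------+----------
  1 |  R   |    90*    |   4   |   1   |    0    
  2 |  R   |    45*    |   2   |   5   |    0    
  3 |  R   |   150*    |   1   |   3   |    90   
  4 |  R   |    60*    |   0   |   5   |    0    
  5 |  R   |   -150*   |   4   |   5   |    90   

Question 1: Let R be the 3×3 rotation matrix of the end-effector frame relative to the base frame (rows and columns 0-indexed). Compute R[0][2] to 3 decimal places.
-0.259

End-effector z-axis (col 2 of R) = (-0.2588,0.9659,0.0000)
R[0][2] = -0.2588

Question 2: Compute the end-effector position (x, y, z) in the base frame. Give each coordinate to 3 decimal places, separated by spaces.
after link 1: o_1 = (0.0000, 1.0000, 4.0000)
after link 2: o_2 = (-3.5355, 4.5355, 6.0000)
after link 3: o_3 = (-2.7591, 1.6378, 7.0000)
after link 4: o_4 = (-2.1120, -0.7771, 11.3301)
after link 5: o_5 = (-5.9757, -1.8123, 6.3301)

-5.976 -1.812 6.330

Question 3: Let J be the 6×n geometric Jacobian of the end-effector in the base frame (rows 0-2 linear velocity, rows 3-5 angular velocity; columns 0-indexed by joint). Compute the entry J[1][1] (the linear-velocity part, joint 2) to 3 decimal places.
axis z_1 = (0.0000,0.0000,1.0000); lever o_n−o_1 = (-5.9757,-2.8123,2.3301)
cross product → J_v[:, 1] = (2.8123,-5.9757,0.0000)
J_ω[:, 1] = z_1
entry J[1][1] = -5.9757

-5.976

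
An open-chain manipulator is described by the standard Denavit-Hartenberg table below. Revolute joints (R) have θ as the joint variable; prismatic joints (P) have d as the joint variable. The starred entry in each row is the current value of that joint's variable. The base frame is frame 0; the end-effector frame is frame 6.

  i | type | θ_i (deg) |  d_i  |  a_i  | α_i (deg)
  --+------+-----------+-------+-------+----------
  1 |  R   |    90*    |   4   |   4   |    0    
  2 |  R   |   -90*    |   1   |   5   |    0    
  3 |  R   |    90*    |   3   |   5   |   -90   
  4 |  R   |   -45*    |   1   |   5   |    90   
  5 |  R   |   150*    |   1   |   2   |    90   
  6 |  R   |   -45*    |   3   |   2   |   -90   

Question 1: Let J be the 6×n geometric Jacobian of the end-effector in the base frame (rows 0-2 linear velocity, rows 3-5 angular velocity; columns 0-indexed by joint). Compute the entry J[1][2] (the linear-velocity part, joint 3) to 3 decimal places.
-5.305

axis z_2 = (0.0000,0.0000,1.0000); lever o_n−o_2 = (-5.3052,7.7983,5.2125)
cross product → J_v[:, 2] = (-7.7983,-5.3052,0.0000)
J_ω[:, 2] = z_2
entry J[1][2] = -5.3052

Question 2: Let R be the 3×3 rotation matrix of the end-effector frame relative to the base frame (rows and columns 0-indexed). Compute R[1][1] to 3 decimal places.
-0.354

End-effector y-axis (col 1 of R) = (0.8660,-0.3536,-0.3536)
R[1][1] = -0.3536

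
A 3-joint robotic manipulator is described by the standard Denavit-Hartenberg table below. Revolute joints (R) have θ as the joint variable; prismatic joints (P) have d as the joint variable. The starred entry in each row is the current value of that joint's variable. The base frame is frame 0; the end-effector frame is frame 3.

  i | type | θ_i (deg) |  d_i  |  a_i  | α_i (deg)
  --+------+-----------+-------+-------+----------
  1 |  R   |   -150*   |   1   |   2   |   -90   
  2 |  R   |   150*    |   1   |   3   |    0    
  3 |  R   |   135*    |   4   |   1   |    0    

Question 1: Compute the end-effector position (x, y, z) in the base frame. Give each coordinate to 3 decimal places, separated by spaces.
after link 1: o_1 = (-1.7321, -1.0000, 1.0000)
after link 2: o_2 = (1.0179, -0.5670, -0.5000)
after link 3: o_3 = (2.7938, -4.1605, 0.4659)

2.794 -4.160 0.466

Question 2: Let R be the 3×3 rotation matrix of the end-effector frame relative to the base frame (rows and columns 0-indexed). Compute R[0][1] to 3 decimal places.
-0.837

End-effector y-axis (col 1 of R) = (-0.8365,-0.4830,-0.2588)
R[0][1] = -0.8365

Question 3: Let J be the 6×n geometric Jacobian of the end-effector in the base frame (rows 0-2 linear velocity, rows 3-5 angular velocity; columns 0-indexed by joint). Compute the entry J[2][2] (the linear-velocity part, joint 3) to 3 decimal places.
axis z_2 = (0.5000,-0.8660,0.0000); lever o_n−o_2 = (1.7759,-3.5935,0.9659)
cross product → J_v[:, 2] = (-0.8365,-0.4830,-0.2588)
J_ω[:, 2] = z_2
entry J[2][2] = -0.2588

-0.259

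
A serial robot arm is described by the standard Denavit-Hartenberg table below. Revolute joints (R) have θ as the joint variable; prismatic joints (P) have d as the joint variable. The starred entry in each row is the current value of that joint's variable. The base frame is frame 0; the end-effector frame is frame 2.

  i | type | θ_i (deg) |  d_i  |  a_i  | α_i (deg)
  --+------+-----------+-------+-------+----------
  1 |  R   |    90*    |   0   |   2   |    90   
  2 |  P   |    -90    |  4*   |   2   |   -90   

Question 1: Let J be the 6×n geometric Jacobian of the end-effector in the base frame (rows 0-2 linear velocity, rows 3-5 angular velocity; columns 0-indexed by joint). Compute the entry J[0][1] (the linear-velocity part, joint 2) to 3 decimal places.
prismatic axis z_1 = (1.0000,-0.0000,0.0000)
J_v[:, 1] = z_1; J_ω[:, 1] = (0,0,0)
entry J[0][1] = 1.0000

1.000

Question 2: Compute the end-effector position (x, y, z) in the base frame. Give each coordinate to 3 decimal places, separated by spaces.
after link 1: o_1 = (0.0000, 2.0000, 0.0000)
after link 2: o_2 = (4.0000, 2.0000, -2.0000)

4.000 2.000 -2.000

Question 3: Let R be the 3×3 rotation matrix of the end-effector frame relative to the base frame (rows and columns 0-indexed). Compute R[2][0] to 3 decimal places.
End-effector x-axis (col 0 of R) = (0.0000,0.0000,-1.0000)
R[2][0] = -1.0000

-1.000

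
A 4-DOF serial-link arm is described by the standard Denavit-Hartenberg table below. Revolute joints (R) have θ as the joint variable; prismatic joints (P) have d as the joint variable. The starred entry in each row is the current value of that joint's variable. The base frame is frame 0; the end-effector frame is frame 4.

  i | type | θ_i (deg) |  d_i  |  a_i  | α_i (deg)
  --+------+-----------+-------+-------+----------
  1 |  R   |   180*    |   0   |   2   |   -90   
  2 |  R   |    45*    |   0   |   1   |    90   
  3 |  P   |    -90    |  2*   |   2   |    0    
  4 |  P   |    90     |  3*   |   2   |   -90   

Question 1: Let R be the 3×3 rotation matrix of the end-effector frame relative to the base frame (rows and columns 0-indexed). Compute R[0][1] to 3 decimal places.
0.707

End-effector y-axis (col 1 of R) = (0.7071,-0.0000,-0.7071)
R[0][1] = 0.7071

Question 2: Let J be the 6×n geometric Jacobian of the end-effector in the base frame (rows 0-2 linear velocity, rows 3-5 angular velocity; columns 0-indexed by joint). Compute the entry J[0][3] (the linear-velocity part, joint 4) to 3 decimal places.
prismatic axis z_3 = (-0.7071,0.0000,0.7071)
J_v[:, 3] = z_3; J_ω[:, 3] = (0,0,0)
entry J[0][3] = -0.7071

-0.707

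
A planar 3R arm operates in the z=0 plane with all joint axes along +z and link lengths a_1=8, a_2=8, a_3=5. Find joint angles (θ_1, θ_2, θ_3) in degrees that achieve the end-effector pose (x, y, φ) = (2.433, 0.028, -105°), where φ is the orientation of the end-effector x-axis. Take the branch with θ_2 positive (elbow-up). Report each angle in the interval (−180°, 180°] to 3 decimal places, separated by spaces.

wrist centre = target − a_3·(cos φ, sin φ) = (3.7271, 4.8576)
cos θ_2 = (37.4878−8²−8²)/(2·8·8) = -0.7071; θ_2 = 135.0016° (elbow-up)
β = atan2(4.8576,3.7271) = 52.5022°; ψ = atan2(5.6567,2.3430) = 67.5008°
θ_1 = β − ψ = -14.9986°
θ_3 = φ − θ_1 − θ_2 = 134.9970° (wrapped to (-180°,180°])

-14.999 135.002 134.997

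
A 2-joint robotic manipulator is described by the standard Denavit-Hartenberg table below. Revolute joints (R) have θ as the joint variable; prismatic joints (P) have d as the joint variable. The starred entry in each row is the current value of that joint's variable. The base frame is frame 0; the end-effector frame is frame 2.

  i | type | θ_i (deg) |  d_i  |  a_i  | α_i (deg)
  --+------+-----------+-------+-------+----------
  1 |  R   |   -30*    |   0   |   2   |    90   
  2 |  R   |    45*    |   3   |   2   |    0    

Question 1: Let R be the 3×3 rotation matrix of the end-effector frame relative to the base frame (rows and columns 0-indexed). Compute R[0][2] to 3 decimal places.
-0.500

End-effector z-axis (col 2 of R) = (-0.5000,-0.8660,0.0000)
R[0][2] = -0.5000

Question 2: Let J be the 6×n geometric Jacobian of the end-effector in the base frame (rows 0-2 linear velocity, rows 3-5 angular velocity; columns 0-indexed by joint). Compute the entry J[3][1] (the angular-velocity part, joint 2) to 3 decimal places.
axis z_1 = (-0.5000,-0.8660,0.0000); lever o_n−o_1 = (-0.2753,-3.3052,1.4142)
cross product → J_v[:, 1] = (-1.2247,0.7071,1.4142)
J_ω[:, 1] = z_1
entry J[3][1] = -0.5000

-0.500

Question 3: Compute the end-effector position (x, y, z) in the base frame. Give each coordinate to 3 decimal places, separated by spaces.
after link 1: o_1 = (1.7321, -1.0000, 0.0000)
after link 2: o_2 = (1.4568, -4.3052, 1.4142)

1.457 -4.305 1.414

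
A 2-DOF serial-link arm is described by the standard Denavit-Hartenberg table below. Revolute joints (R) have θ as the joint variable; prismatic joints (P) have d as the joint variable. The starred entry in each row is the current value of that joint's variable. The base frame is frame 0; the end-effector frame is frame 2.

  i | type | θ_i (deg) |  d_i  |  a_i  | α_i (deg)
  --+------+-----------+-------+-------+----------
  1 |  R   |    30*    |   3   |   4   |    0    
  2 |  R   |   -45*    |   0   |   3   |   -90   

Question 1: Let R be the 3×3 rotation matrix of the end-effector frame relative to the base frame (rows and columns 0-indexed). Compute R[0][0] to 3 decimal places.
End-effector x-axis (col 0 of R) = (0.9659,-0.2588,0.0000)
R[0][0] = 0.9659

0.966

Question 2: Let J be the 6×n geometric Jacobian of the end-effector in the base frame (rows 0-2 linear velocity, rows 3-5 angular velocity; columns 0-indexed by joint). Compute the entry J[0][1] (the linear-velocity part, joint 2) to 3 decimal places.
axis z_1 = (0.0000,0.0000,1.0000); lever o_n−o_1 = (2.8978,-0.7765,0.0000)
cross product → J_v[:, 1] = (0.7765,2.8978,-0.0000)
J_ω[:, 1] = z_1
entry J[0][1] = 0.7765

0.776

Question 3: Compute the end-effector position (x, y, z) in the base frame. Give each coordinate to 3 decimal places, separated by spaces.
6.362 1.224 3.000

after link 1: o_1 = (3.4641, 2.0000, 3.0000)
after link 2: o_2 = (6.3619, 1.2235, 3.0000)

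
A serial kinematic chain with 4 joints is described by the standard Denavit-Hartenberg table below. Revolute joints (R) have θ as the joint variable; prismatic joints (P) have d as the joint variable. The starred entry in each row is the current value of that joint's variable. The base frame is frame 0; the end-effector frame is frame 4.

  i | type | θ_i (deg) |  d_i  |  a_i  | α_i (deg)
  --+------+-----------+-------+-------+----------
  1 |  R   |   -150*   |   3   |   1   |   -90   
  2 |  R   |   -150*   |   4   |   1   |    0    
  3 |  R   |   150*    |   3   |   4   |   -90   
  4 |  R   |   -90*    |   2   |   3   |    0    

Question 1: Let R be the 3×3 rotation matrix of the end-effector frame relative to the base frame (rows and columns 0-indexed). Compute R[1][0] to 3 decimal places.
-0.866

End-effector x-axis (col 0 of R) = (0.5000,-0.8660,0.0000)
R[1][0] = -0.8660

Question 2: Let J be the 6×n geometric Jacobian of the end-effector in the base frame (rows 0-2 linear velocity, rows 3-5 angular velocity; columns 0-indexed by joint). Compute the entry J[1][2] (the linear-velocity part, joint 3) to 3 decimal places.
1.000

axis z_2 = (0.5000,-0.8660,0.0000); lever o_n−o_2 = (-0.4641,-7.1962,-2.0000)
cross product → J_v[:, 2] = (1.7321,1.0000,-4.0000)
J_ω[:, 2] = z_2
entry J[1][2] = 1.0000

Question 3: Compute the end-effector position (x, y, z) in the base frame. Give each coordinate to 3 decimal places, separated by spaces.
after link 1: o_1 = (-0.8660, -0.5000, 3.0000)
after link 2: o_2 = (1.8840, -3.5311, 3.5000)
after link 3: o_3 = (-0.0801, -8.1292, 3.5000)
after link 4: o_4 = (1.4199, -10.7272, 1.5000)

1.420 -10.727 1.500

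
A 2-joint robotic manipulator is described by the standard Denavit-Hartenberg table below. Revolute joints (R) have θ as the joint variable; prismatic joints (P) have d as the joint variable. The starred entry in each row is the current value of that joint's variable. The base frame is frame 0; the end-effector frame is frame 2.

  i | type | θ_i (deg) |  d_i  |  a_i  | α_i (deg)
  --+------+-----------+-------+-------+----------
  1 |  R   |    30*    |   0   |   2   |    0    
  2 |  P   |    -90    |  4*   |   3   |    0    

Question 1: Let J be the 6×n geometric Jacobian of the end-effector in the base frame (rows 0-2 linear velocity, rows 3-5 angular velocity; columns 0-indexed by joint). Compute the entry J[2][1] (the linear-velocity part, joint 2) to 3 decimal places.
1.000

prismatic axis z_1 = (0.0000,0.0000,1.0000)
J_v[:, 1] = z_1; J_ω[:, 1] = (0,0,0)
entry J[2][1] = 1.0000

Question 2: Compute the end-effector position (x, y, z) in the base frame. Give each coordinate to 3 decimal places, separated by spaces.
after link 1: o_1 = (1.7321, 1.0000, 0.0000)
after link 2: o_2 = (3.2321, -1.5981, 4.0000)

3.232 -1.598 4.000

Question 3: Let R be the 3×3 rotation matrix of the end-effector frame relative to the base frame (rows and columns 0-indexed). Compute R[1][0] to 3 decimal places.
-0.866

End-effector x-axis (col 0 of R) = (0.5000,-0.8660,0.0000)
R[1][0] = -0.8660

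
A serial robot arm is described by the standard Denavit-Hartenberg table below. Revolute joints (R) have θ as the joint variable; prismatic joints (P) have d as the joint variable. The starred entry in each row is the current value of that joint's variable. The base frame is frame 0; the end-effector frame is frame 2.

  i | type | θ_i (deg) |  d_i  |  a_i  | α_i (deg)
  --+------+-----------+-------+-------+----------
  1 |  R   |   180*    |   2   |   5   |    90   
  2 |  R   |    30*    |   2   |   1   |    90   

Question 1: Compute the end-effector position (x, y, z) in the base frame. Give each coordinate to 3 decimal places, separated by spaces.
after link 1: o_1 = (-5.0000, 0.0000, 2.0000)
after link 2: o_2 = (-5.8660, 2.0000, 2.5000)

-5.866 2.000 2.500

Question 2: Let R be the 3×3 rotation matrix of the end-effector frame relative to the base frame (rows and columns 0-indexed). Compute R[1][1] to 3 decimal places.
1.000

End-effector y-axis (col 1 of R) = (0.0000,1.0000,0.0000)
R[1][1] = 1.0000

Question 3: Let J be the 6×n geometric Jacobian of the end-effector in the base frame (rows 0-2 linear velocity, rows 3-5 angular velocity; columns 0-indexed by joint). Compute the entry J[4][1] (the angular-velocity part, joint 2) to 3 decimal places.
axis z_1 = (0.0000,1.0000,0.0000); lever o_n−o_1 = (-0.8660,2.0000,0.5000)
cross product → J_v[:, 1] = (0.5000,-0.0000,0.8660)
J_ω[:, 1] = z_1
entry J[4][1] = 1.0000

1.000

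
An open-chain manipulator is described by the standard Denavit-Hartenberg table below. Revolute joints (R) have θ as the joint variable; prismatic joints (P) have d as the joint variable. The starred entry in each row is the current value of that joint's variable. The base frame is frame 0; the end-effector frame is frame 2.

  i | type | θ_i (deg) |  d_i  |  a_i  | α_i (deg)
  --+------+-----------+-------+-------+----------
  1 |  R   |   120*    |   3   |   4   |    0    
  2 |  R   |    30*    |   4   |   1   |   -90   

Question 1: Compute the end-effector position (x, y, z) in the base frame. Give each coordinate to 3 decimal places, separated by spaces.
after link 1: o_1 = (-2.0000, 3.4641, 3.0000)
after link 2: o_2 = (-2.8660, 3.9641, 7.0000)

-2.866 3.964 7.000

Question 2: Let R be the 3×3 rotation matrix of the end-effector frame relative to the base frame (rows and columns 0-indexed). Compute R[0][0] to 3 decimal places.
-0.866

End-effector x-axis (col 0 of R) = (-0.8660,0.5000,0.0000)
R[0][0] = -0.8660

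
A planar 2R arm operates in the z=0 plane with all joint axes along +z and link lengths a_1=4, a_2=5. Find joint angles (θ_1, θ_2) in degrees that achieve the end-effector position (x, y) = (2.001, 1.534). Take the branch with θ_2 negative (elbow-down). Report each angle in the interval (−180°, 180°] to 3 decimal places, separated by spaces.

cos θ_2 = (6.3572−4²−5²)/(2·4·5) = -0.8661; θ_2 = -150.0052° (elbow-down)
β = atan2(1.5340,2.0010) = 37.4744°; ψ = atan2(-2.4996,-0.3304) = -97.5288°
θ_1 = β − ψ = 135.0031°

135.003 -150.005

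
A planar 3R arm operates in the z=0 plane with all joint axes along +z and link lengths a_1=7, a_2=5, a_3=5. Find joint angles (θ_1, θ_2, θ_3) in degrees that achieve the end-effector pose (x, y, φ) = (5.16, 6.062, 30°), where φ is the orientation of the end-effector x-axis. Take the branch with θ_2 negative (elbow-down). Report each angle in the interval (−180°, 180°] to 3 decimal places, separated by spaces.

wrist centre = target − a_3·(cos φ, sin φ) = (0.8299, 3.5620)
cos θ_2 = (13.3765−7²−5²)/(2·7·5) = -0.8660; θ_2 = -150.0028° (elbow-down)
β = atan2(3.5620,0.8299) = 76.8852°; ψ = atan2(-2.4998,2.6698) = -43.1169°
θ_1 = β − ψ = 120.0021°
θ_3 = φ − θ_1 − θ_2 = 60.0006° (wrapped to (-180°,180°])

120.002 -150.003 60.001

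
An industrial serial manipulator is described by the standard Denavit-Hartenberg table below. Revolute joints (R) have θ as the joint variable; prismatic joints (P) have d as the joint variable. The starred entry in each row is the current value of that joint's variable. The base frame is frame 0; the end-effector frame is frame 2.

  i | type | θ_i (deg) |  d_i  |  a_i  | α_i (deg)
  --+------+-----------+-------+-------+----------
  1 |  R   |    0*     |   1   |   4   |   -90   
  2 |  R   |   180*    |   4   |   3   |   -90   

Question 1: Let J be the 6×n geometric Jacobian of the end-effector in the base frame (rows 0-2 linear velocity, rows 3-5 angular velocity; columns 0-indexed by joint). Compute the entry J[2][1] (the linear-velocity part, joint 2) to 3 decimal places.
axis z_1 = (0.0000,1.0000,0.0000); lever o_n−o_1 = (-3.0000,4.0000,-0.0000)
cross product → J_v[:, 1] = (-0.0000,-0.0000,3.0000)
J_ω[:, 1] = z_1
entry J[2][1] = 3.0000

3.000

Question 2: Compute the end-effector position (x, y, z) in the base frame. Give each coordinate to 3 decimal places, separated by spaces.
after link 1: o_1 = (4.0000, 0.0000, 1.0000)
after link 2: o_2 = (1.0000, 4.0000, 1.0000)

1.000 4.000 1.000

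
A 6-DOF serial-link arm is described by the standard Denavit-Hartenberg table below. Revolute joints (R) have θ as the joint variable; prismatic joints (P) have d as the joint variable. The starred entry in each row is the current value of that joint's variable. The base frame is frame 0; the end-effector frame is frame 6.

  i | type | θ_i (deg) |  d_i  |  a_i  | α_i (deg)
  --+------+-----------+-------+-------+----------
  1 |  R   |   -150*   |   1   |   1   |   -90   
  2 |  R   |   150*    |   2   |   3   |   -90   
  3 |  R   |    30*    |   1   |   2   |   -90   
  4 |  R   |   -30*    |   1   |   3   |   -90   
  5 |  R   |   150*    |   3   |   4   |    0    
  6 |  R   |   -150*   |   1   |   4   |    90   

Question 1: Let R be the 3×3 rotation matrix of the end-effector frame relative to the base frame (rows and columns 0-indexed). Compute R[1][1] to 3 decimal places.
End-effector y-axis (col 1 of R) = (-0.1752,0.1875,-0.9665)
R[1][1] = 0.1875

0.188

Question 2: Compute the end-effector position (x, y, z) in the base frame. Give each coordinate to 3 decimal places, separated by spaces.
after link 1: o_1 = (-0.8660, -0.5000, 1.0000)
after link 2: o_2 = (2.3840, -0.9330, -0.5000)
after link 3: o_3 = (3.6160, 0.9330, -0.5000)
after link 4: o_4 = (4.4955, 3.9408, -0.0760)
after link 5: o_5 = (3.6373, 0.5792, -3.6764)
after link 6: o_6 = (5.7120, 4.0658, -4.4109)

5.712 4.066 -4.411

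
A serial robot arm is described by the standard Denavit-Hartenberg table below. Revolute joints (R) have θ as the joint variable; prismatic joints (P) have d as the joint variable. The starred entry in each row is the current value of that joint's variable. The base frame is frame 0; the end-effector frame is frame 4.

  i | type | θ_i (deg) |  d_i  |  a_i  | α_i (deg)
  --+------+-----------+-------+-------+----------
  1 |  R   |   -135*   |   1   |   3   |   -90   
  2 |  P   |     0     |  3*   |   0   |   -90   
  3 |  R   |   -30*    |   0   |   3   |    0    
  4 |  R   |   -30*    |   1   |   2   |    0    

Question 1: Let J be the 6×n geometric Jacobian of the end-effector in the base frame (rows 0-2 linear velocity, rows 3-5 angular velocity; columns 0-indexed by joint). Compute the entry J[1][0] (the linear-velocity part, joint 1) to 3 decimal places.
axis z_0 = ẑ; lever o_n−o_0 = (-0.2588,-9.0723,0.0000)
cross product → J_v[:, 0] = (9.0723,-0.2588,0.0000)
J_ω[:, 0] = z_0
entry J[1][0] = -0.2588

-0.259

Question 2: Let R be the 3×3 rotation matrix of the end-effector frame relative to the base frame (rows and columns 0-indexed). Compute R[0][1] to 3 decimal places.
-0.966

End-effector y-axis (col 1 of R) = (-0.9659,-0.2588,-0.0000)
R[0][1] = -0.9659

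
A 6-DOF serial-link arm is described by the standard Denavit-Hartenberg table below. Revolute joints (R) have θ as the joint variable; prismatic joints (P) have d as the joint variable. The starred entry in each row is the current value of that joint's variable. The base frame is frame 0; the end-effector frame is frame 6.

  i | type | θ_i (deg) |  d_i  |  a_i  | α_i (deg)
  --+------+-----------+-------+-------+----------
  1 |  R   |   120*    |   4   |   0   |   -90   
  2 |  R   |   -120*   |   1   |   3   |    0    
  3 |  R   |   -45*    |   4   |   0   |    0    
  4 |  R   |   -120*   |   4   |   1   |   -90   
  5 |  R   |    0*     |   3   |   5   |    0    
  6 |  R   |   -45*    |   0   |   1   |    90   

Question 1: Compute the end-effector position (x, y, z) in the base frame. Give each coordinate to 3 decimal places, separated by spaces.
after link 1: o_1 = (0.0000, 0.0000, 4.0000)
after link 2: o_2 = (-0.1160, -1.7990, 6.5981)
after link 3: o_3 = (-3.5801, -3.7990, 6.5981)
after link 4: o_4 = (-7.1736, -5.5749, 5.6322)
after link 5: o_5 = (-6.3718, -6.9637, 0.0261)
after link 6: o_6 = (-7.0757, -7.1588, -0.6569)

-7.076 -7.159 -0.657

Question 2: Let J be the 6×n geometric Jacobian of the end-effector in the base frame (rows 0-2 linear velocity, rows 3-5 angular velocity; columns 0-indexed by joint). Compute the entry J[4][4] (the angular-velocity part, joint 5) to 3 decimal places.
-0.837

axis z_4 = (0.4830,-0.8365,-0.2588); lever o_n−o_4 = (0.0980,-1.5839,-6.2891)
cross product → J_v[:, 4] = (4.8510,3.0120,-0.6830)
J_ω[:, 4] = z_4
entry J[4][4] = -0.8365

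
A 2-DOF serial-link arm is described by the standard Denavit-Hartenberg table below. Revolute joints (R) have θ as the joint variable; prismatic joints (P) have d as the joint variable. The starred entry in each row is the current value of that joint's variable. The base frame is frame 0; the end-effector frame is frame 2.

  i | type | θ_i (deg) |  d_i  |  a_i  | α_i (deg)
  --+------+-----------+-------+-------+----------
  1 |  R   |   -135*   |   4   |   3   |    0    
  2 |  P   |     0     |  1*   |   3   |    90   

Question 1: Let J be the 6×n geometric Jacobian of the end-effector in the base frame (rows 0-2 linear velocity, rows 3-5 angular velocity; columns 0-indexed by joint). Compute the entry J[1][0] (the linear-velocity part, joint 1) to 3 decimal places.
axis z_0 = ẑ; lever o_n−o_0 = (-4.2426,-4.2426,5.0000)
cross product → J_v[:, 0] = (4.2426,-4.2426,0.0000)
J_ω[:, 0] = z_0
entry J[1][0] = -4.2426

-4.243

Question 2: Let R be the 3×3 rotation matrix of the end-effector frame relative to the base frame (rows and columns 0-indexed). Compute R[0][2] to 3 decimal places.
End-effector z-axis (col 2 of R) = (-0.7071,0.7071,0.0000)
R[0][2] = -0.7071

-0.707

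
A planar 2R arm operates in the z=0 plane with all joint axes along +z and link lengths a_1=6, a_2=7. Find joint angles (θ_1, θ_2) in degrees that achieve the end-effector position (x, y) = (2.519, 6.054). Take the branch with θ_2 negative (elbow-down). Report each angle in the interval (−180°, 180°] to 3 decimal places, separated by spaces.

134.999 -120.003

cos θ_2 = (42.9963−6²−7²)/(2·6·7) = -0.5000; θ_2 = -120.0029° (elbow-down)
β = atan2(6.0540,2.5190) = 67.4084°; ψ = atan2(-6.0620,2.4997) = -67.5910°
θ_1 = β − ψ = 134.9994°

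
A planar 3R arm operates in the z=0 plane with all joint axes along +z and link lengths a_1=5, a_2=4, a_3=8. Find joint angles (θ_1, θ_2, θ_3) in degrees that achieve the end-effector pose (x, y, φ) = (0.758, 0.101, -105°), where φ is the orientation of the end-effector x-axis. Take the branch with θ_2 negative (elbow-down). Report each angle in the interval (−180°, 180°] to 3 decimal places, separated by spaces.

wrist centre = target − a_3·(cos φ, sin φ) = (2.8286, 7.8284)
cos θ_2 = (69.2847−5²−4²)/(2·5·4) = 0.7071; θ_2 = -44.9992° (elbow-down)
β = atan2(7.8284,2.8286) = 70.1342°; ψ = atan2(-2.8284,7.8285) = -19.8646°
θ_1 = β − ψ = 89.9988°
θ_3 = φ − θ_1 − θ_2 = -149.9996° (wrapped to (-180°,180°])

89.999 -44.999 -150.000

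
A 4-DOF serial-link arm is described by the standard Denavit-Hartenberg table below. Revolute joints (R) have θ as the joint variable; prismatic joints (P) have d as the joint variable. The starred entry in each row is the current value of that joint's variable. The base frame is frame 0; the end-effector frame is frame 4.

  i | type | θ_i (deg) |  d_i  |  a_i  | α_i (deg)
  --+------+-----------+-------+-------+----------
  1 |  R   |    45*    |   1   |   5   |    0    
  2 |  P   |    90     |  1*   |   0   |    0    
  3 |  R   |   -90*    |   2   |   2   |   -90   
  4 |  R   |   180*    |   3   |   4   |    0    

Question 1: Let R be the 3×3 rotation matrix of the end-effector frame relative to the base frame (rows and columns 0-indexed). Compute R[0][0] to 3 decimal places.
End-effector x-axis (col 0 of R) = (-0.7071,-0.7071,-0.0000)
R[0][0] = -0.7071

-0.707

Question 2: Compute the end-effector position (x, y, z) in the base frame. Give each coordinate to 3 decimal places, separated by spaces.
after link 1: o_1 = (3.5355, 3.5355, 1.0000)
after link 2: o_2 = (3.5355, 3.5355, 2.0000)
after link 3: o_3 = (4.9497, 4.9497, 4.0000)
after link 4: o_4 = (-0.0000, 4.2426, 4.0000)

-0.000 4.243 4.000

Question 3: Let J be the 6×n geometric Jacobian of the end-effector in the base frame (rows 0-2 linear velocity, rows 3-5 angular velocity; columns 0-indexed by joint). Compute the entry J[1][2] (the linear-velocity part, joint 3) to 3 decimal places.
-3.536

axis z_2 = (0.0000,0.0000,1.0000); lever o_n−o_2 = (-3.5355,0.7071,2.0000)
cross product → J_v[:, 2] = (-0.7071,-3.5355,0.0000)
J_ω[:, 2] = z_2
entry J[1][2] = -3.5355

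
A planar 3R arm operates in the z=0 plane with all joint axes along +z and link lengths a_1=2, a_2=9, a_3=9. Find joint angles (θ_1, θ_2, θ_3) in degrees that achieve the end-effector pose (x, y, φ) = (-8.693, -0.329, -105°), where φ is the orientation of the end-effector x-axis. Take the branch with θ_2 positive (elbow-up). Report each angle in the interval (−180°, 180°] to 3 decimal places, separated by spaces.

90.001 44.996 120.003

wrist centre = target − a_3·(cos φ, sin φ) = (-6.3636, 8.3643)
cos θ_2 = (110.4578−2²−9²)/(2·2·9) = 0.7072; θ_2 = 44.9955° (elbow-up)
β = atan2(8.3643,-6.3636) = 127.2641°; ψ = atan2(6.3635,8.3645) = 37.2630°
θ_1 = β − ψ = 90.0011°
θ_3 = φ − θ_1 − θ_2 = 120.0033° (wrapped to (-180°,180°])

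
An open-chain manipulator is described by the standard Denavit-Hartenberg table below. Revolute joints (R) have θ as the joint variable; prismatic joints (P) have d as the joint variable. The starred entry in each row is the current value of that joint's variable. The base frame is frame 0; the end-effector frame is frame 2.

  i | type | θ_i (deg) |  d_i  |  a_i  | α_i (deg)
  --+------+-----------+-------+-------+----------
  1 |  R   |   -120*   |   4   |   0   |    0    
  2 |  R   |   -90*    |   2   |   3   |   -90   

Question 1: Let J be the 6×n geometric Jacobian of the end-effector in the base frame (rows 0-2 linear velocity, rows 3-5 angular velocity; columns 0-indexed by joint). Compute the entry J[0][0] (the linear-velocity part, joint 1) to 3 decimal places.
axis z_0 = ẑ; lever o_n−o_0 = (-2.5981,1.5000,6.0000)
cross product → J_v[:, 0] = (-1.5000,-2.5981,0.0000)
J_ω[:, 0] = z_0
entry J[0][0] = -1.5000

-1.500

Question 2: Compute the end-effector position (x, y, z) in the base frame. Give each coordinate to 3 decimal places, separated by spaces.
-2.598 1.500 6.000

after link 1: o_1 = (0.0000, 0.0000, 4.0000)
after link 2: o_2 = (-2.5981, 1.5000, 6.0000)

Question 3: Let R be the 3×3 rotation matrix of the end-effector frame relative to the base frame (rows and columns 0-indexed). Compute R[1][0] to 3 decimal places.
End-effector x-axis (col 0 of R) = (-0.8660,0.5000,0.0000)
R[1][0] = 0.5000

0.500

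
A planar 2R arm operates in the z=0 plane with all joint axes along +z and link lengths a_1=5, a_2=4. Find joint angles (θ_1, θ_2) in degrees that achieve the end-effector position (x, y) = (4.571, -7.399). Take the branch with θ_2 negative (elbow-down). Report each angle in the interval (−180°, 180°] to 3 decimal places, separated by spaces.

-44.996 -30.005

cos θ_2 = (75.6392−5²−4²)/(2·5·4) = 0.8660; θ_2 = -30.0051° (elbow-down)
β = atan2(-7.3990,4.5710) = -58.2928°; ψ = atan2(-2.0003,8.4639) = -13.2969°
θ_1 = β − ψ = -44.9959°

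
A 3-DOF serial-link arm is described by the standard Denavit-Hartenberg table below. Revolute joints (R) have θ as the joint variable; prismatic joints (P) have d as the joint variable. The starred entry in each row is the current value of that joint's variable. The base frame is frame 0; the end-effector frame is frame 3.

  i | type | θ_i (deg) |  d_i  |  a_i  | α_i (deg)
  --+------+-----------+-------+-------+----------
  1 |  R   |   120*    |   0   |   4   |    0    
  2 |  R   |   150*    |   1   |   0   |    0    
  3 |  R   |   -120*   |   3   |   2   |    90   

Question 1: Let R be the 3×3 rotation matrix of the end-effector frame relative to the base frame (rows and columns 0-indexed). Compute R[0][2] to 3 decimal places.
0.500

End-effector z-axis (col 2 of R) = (0.5000,0.8660,0.0000)
R[0][2] = 0.5000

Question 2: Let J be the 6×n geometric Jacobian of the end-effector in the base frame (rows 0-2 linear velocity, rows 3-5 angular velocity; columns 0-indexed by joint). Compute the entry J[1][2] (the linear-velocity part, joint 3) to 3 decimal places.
-1.732

axis z_2 = (0.0000,0.0000,1.0000); lever o_n−o_2 = (-1.7321,1.0000,3.0000)
cross product → J_v[:, 2] = (-1.0000,-1.7321,0.0000)
J_ω[:, 2] = z_2
entry J[1][2] = -1.7321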